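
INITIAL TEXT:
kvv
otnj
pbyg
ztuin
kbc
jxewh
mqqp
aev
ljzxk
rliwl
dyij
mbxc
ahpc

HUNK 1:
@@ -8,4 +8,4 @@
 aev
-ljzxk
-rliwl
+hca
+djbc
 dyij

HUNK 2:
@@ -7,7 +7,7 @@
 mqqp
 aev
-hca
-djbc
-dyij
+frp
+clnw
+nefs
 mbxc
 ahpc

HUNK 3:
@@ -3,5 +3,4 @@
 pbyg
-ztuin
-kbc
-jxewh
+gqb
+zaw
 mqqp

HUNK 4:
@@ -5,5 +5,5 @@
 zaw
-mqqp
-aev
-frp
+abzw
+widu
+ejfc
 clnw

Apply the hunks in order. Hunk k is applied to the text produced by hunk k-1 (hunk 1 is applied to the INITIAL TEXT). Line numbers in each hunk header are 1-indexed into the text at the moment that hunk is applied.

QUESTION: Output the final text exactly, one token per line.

Hunk 1: at line 8 remove [ljzxk,rliwl] add [hca,djbc] -> 13 lines: kvv otnj pbyg ztuin kbc jxewh mqqp aev hca djbc dyij mbxc ahpc
Hunk 2: at line 7 remove [hca,djbc,dyij] add [frp,clnw,nefs] -> 13 lines: kvv otnj pbyg ztuin kbc jxewh mqqp aev frp clnw nefs mbxc ahpc
Hunk 3: at line 3 remove [ztuin,kbc,jxewh] add [gqb,zaw] -> 12 lines: kvv otnj pbyg gqb zaw mqqp aev frp clnw nefs mbxc ahpc
Hunk 4: at line 5 remove [mqqp,aev,frp] add [abzw,widu,ejfc] -> 12 lines: kvv otnj pbyg gqb zaw abzw widu ejfc clnw nefs mbxc ahpc

Answer: kvv
otnj
pbyg
gqb
zaw
abzw
widu
ejfc
clnw
nefs
mbxc
ahpc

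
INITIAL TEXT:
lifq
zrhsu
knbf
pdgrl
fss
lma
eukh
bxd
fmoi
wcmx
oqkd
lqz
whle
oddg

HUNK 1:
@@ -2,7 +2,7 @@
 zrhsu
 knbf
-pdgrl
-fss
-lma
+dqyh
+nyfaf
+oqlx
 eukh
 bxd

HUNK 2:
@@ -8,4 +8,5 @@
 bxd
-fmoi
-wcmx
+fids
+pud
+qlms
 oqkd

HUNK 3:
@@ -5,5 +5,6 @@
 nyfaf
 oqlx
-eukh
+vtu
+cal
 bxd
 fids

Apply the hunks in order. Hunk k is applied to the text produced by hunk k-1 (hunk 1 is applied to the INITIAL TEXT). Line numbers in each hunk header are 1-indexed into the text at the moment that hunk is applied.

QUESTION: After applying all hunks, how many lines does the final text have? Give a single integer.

Hunk 1: at line 2 remove [pdgrl,fss,lma] add [dqyh,nyfaf,oqlx] -> 14 lines: lifq zrhsu knbf dqyh nyfaf oqlx eukh bxd fmoi wcmx oqkd lqz whle oddg
Hunk 2: at line 8 remove [fmoi,wcmx] add [fids,pud,qlms] -> 15 lines: lifq zrhsu knbf dqyh nyfaf oqlx eukh bxd fids pud qlms oqkd lqz whle oddg
Hunk 3: at line 5 remove [eukh] add [vtu,cal] -> 16 lines: lifq zrhsu knbf dqyh nyfaf oqlx vtu cal bxd fids pud qlms oqkd lqz whle oddg
Final line count: 16

Answer: 16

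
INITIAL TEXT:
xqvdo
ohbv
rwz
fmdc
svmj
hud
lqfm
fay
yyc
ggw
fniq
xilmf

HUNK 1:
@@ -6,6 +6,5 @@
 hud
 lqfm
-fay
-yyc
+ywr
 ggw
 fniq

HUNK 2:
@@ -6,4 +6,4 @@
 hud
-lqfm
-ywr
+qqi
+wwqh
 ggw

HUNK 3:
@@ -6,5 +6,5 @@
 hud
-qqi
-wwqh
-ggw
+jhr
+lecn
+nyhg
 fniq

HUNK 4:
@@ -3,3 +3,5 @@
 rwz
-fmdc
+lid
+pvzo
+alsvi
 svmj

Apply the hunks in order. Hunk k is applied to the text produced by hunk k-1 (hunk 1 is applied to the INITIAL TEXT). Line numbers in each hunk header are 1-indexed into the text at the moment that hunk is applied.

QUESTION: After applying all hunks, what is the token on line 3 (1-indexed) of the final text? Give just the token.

Answer: rwz

Derivation:
Hunk 1: at line 6 remove [fay,yyc] add [ywr] -> 11 lines: xqvdo ohbv rwz fmdc svmj hud lqfm ywr ggw fniq xilmf
Hunk 2: at line 6 remove [lqfm,ywr] add [qqi,wwqh] -> 11 lines: xqvdo ohbv rwz fmdc svmj hud qqi wwqh ggw fniq xilmf
Hunk 3: at line 6 remove [qqi,wwqh,ggw] add [jhr,lecn,nyhg] -> 11 lines: xqvdo ohbv rwz fmdc svmj hud jhr lecn nyhg fniq xilmf
Hunk 4: at line 3 remove [fmdc] add [lid,pvzo,alsvi] -> 13 lines: xqvdo ohbv rwz lid pvzo alsvi svmj hud jhr lecn nyhg fniq xilmf
Final line 3: rwz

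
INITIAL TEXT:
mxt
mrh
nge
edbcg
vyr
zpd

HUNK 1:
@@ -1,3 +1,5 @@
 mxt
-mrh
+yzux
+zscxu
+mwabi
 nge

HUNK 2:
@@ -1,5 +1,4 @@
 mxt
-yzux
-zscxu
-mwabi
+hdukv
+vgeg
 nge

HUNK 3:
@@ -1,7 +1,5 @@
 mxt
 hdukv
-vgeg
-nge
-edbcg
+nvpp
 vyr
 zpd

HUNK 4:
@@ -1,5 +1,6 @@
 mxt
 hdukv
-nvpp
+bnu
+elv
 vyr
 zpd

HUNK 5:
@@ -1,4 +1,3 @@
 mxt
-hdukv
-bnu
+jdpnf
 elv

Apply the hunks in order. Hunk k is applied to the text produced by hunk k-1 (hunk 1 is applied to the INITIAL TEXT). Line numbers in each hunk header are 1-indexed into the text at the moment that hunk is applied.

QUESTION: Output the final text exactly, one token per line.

Hunk 1: at line 1 remove [mrh] add [yzux,zscxu,mwabi] -> 8 lines: mxt yzux zscxu mwabi nge edbcg vyr zpd
Hunk 2: at line 1 remove [yzux,zscxu,mwabi] add [hdukv,vgeg] -> 7 lines: mxt hdukv vgeg nge edbcg vyr zpd
Hunk 3: at line 1 remove [vgeg,nge,edbcg] add [nvpp] -> 5 lines: mxt hdukv nvpp vyr zpd
Hunk 4: at line 1 remove [nvpp] add [bnu,elv] -> 6 lines: mxt hdukv bnu elv vyr zpd
Hunk 5: at line 1 remove [hdukv,bnu] add [jdpnf] -> 5 lines: mxt jdpnf elv vyr zpd

Answer: mxt
jdpnf
elv
vyr
zpd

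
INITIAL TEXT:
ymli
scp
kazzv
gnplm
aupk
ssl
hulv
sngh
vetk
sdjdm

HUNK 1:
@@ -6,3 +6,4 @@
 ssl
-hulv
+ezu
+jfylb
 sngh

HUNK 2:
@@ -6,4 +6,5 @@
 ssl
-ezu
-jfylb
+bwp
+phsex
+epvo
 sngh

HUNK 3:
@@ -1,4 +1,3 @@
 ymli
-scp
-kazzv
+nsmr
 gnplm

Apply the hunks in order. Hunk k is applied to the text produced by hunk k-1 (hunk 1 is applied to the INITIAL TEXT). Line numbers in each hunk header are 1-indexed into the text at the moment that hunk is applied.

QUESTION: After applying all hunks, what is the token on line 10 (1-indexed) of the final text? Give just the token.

Hunk 1: at line 6 remove [hulv] add [ezu,jfylb] -> 11 lines: ymli scp kazzv gnplm aupk ssl ezu jfylb sngh vetk sdjdm
Hunk 2: at line 6 remove [ezu,jfylb] add [bwp,phsex,epvo] -> 12 lines: ymli scp kazzv gnplm aupk ssl bwp phsex epvo sngh vetk sdjdm
Hunk 3: at line 1 remove [scp,kazzv] add [nsmr] -> 11 lines: ymli nsmr gnplm aupk ssl bwp phsex epvo sngh vetk sdjdm
Final line 10: vetk

Answer: vetk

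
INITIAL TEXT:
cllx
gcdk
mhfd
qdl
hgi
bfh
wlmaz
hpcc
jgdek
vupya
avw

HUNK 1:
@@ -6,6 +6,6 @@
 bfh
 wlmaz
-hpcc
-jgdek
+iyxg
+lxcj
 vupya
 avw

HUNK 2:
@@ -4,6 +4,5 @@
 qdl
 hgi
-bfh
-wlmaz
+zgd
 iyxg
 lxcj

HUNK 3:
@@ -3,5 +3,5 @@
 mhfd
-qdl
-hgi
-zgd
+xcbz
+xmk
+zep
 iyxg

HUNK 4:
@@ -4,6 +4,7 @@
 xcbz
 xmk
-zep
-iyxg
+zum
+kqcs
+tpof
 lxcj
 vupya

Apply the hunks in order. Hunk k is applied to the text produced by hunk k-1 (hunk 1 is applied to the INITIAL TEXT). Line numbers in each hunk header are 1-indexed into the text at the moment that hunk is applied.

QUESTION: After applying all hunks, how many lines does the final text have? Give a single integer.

Answer: 11

Derivation:
Hunk 1: at line 6 remove [hpcc,jgdek] add [iyxg,lxcj] -> 11 lines: cllx gcdk mhfd qdl hgi bfh wlmaz iyxg lxcj vupya avw
Hunk 2: at line 4 remove [bfh,wlmaz] add [zgd] -> 10 lines: cllx gcdk mhfd qdl hgi zgd iyxg lxcj vupya avw
Hunk 3: at line 3 remove [qdl,hgi,zgd] add [xcbz,xmk,zep] -> 10 lines: cllx gcdk mhfd xcbz xmk zep iyxg lxcj vupya avw
Hunk 4: at line 4 remove [zep,iyxg] add [zum,kqcs,tpof] -> 11 lines: cllx gcdk mhfd xcbz xmk zum kqcs tpof lxcj vupya avw
Final line count: 11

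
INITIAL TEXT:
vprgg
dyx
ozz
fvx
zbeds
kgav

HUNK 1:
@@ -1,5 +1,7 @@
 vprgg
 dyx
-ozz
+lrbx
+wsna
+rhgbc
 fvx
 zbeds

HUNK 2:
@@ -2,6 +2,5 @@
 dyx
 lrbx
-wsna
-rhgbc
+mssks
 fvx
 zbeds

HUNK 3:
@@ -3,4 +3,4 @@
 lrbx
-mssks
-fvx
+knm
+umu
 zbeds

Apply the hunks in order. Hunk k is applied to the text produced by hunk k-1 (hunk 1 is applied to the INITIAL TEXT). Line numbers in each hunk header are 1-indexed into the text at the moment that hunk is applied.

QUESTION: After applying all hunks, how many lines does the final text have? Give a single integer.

Hunk 1: at line 1 remove [ozz] add [lrbx,wsna,rhgbc] -> 8 lines: vprgg dyx lrbx wsna rhgbc fvx zbeds kgav
Hunk 2: at line 2 remove [wsna,rhgbc] add [mssks] -> 7 lines: vprgg dyx lrbx mssks fvx zbeds kgav
Hunk 3: at line 3 remove [mssks,fvx] add [knm,umu] -> 7 lines: vprgg dyx lrbx knm umu zbeds kgav
Final line count: 7

Answer: 7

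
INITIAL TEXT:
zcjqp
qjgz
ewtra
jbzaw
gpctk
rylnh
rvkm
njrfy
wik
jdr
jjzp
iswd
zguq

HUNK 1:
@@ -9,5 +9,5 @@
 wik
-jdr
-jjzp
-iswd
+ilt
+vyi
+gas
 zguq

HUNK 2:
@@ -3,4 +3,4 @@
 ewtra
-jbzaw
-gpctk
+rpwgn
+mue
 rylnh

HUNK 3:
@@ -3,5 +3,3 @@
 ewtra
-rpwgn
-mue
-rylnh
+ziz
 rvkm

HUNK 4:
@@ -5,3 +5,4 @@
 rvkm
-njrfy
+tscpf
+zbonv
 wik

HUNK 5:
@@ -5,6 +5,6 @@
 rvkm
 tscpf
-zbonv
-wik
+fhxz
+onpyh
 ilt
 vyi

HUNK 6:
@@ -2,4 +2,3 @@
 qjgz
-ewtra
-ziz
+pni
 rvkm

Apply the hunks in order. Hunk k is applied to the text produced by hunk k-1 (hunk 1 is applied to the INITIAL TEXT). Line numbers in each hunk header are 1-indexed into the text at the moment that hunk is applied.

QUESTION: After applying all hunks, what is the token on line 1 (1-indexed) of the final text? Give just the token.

Hunk 1: at line 9 remove [jdr,jjzp,iswd] add [ilt,vyi,gas] -> 13 lines: zcjqp qjgz ewtra jbzaw gpctk rylnh rvkm njrfy wik ilt vyi gas zguq
Hunk 2: at line 3 remove [jbzaw,gpctk] add [rpwgn,mue] -> 13 lines: zcjqp qjgz ewtra rpwgn mue rylnh rvkm njrfy wik ilt vyi gas zguq
Hunk 3: at line 3 remove [rpwgn,mue,rylnh] add [ziz] -> 11 lines: zcjqp qjgz ewtra ziz rvkm njrfy wik ilt vyi gas zguq
Hunk 4: at line 5 remove [njrfy] add [tscpf,zbonv] -> 12 lines: zcjqp qjgz ewtra ziz rvkm tscpf zbonv wik ilt vyi gas zguq
Hunk 5: at line 5 remove [zbonv,wik] add [fhxz,onpyh] -> 12 lines: zcjqp qjgz ewtra ziz rvkm tscpf fhxz onpyh ilt vyi gas zguq
Hunk 6: at line 2 remove [ewtra,ziz] add [pni] -> 11 lines: zcjqp qjgz pni rvkm tscpf fhxz onpyh ilt vyi gas zguq
Final line 1: zcjqp

Answer: zcjqp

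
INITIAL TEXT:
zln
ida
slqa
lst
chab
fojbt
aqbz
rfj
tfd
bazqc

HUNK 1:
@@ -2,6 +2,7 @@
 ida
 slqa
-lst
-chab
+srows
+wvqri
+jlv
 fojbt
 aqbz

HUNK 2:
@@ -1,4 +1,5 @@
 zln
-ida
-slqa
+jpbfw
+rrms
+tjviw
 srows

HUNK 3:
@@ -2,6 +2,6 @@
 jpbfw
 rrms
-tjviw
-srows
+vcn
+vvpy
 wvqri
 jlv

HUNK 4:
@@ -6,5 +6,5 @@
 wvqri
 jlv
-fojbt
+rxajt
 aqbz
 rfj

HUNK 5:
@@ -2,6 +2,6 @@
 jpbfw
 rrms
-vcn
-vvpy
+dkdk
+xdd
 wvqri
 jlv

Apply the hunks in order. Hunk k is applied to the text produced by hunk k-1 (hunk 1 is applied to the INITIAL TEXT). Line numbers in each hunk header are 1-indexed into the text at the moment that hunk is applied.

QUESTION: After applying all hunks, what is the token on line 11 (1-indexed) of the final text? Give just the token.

Hunk 1: at line 2 remove [lst,chab] add [srows,wvqri,jlv] -> 11 lines: zln ida slqa srows wvqri jlv fojbt aqbz rfj tfd bazqc
Hunk 2: at line 1 remove [ida,slqa] add [jpbfw,rrms,tjviw] -> 12 lines: zln jpbfw rrms tjviw srows wvqri jlv fojbt aqbz rfj tfd bazqc
Hunk 3: at line 2 remove [tjviw,srows] add [vcn,vvpy] -> 12 lines: zln jpbfw rrms vcn vvpy wvqri jlv fojbt aqbz rfj tfd bazqc
Hunk 4: at line 6 remove [fojbt] add [rxajt] -> 12 lines: zln jpbfw rrms vcn vvpy wvqri jlv rxajt aqbz rfj tfd bazqc
Hunk 5: at line 2 remove [vcn,vvpy] add [dkdk,xdd] -> 12 lines: zln jpbfw rrms dkdk xdd wvqri jlv rxajt aqbz rfj tfd bazqc
Final line 11: tfd

Answer: tfd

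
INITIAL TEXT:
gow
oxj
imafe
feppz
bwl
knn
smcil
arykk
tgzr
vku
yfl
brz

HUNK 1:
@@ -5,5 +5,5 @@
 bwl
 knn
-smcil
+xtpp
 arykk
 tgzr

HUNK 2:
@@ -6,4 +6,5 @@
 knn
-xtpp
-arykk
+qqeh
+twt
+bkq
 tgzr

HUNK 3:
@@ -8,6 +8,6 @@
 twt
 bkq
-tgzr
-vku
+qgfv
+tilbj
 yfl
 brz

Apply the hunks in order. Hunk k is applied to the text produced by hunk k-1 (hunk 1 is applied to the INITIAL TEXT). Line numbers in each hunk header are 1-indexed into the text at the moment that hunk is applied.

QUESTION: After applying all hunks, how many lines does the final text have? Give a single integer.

Hunk 1: at line 5 remove [smcil] add [xtpp] -> 12 lines: gow oxj imafe feppz bwl knn xtpp arykk tgzr vku yfl brz
Hunk 2: at line 6 remove [xtpp,arykk] add [qqeh,twt,bkq] -> 13 lines: gow oxj imafe feppz bwl knn qqeh twt bkq tgzr vku yfl brz
Hunk 3: at line 8 remove [tgzr,vku] add [qgfv,tilbj] -> 13 lines: gow oxj imafe feppz bwl knn qqeh twt bkq qgfv tilbj yfl brz
Final line count: 13

Answer: 13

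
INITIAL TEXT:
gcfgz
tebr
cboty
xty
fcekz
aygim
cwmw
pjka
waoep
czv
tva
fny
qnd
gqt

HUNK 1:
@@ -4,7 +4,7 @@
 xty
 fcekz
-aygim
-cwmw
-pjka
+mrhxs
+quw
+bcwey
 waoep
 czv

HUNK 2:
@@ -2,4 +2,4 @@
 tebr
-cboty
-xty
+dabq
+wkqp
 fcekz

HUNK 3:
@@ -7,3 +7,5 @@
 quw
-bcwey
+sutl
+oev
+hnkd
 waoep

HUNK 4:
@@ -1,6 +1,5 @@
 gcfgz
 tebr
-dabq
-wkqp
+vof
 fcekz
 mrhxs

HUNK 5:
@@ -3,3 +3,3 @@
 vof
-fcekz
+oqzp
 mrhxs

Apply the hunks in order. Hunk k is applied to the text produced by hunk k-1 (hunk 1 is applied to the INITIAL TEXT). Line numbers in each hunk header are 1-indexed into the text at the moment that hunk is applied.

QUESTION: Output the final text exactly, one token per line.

Hunk 1: at line 4 remove [aygim,cwmw,pjka] add [mrhxs,quw,bcwey] -> 14 lines: gcfgz tebr cboty xty fcekz mrhxs quw bcwey waoep czv tva fny qnd gqt
Hunk 2: at line 2 remove [cboty,xty] add [dabq,wkqp] -> 14 lines: gcfgz tebr dabq wkqp fcekz mrhxs quw bcwey waoep czv tva fny qnd gqt
Hunk 3: at line 7 remove [bcwey] add [sutl,oev,hnkd] -> 16 lines: gcfgz tebr dabq wkqp fcekz mrhxs quw sutl oev hnkd waoep czv tva fny qnd gqt
Hunk 4: at line 1 remove [dabq,wkqp] add [vof] -> 15 lines: gcfgz tebr vof fcekz mrhxs quw sutl oev hnkd waoep czv tva fny qnd gqt
Hunk 5: at line 3 remove [fcekz] add [oqzp] -> 15 lines: gcfgz tebr vof oqzp mrhxs quw sutl oev hnkd waoep czv tva fny qnd gqt

Answer: gcfgz
tebr
vof
oqzp
mrhxs
quw
sutl
oev
hnkd
waoep
czv
tva
fny
qnd
gqt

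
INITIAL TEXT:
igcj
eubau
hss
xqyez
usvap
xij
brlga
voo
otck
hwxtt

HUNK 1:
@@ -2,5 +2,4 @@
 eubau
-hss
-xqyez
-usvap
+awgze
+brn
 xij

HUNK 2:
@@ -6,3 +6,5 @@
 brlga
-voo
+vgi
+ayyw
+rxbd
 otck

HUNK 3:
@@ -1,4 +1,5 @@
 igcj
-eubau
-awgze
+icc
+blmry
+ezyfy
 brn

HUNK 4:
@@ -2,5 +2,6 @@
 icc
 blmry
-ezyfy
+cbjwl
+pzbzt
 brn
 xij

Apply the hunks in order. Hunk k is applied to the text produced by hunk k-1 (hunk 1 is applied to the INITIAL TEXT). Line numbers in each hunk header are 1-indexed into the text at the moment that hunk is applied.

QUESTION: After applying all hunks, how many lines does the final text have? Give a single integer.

Hunk 1: at line 2 remove [hss,xqyez,usvap] add [awgze,brn] -> 9 lines: igcj eubau awgze brn xij brlga voo otck hwxtt
Hunk 2: at line 6 remove [voo] add [vgi,ayyw,rxbd] -> 11 lines: igcj eubau awgze brn xij brlga vgi ayyw rxbd otck hwxtt
Hunk 3: at line 1 remove [eubau,awgze] add [icc,blmry,ezyfy] -> 12 lines: igcj icc blmry ezyfy brn xij brlga vgi ayyw rxbd otck hwxtt
Hunk 4: at line 2 remove [ezyfy] add [cbjwl,pzbzt] -> 13 lines: igcj icc blmry cbjwl pzbzt brn xij brlga vgi ayyw rxbd otck hwxtt
Final line count: 13

Answer: 13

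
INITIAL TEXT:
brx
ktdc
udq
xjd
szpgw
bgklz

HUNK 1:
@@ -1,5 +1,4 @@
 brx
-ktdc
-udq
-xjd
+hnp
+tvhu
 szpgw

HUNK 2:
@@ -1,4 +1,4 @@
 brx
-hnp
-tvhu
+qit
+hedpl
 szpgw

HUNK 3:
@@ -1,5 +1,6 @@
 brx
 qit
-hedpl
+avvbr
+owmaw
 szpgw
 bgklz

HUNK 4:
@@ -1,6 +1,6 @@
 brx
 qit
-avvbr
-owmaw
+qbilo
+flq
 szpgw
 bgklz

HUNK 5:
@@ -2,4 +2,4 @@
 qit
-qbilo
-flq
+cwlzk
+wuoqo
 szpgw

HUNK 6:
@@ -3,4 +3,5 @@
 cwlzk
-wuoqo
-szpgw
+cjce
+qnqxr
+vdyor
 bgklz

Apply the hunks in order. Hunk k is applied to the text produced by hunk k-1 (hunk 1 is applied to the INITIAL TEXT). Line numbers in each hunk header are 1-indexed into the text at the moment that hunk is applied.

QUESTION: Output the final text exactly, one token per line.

Hunk 1: at line 1 remove [ktdc,udq,xjd] add [hnp,tvhu] -> 5 lines: brx hnp tvhu szpgw bgklz
Hunk 2: at line 1 remove [hnp,tvhu] add [qit,hedpl] -> 5 lines: brx qit hedpl szpgw bgklz
Hunk 3: at line 1 remove [hedpl] add [avvbr,owmaw] -> 6 lines: brx qit avvbr owmaw szpgw bgklz
Hunk 4: at line 1 remove [avvbr,owmaw] add [qbilo,flq] -> 6 lines: brx qit qbilo flq szpgw bgklz
Hunk 5: at line 2 remove [qbilo,flq] add [cwlzk,wuoqo] -> 6 lines: brx qit cwlzk wuoqo szpgw bgklz
Hunk 6: at line 3 remove [wuoqo,szpgw] add [cjce,qnqxr,vdyor] -> 7 lines: brx qit cwlzk cjce qnqxr vdyor bgklz

Answer: brx
qit
cwlzk
cjce
qnqxr
vdyor
bgklz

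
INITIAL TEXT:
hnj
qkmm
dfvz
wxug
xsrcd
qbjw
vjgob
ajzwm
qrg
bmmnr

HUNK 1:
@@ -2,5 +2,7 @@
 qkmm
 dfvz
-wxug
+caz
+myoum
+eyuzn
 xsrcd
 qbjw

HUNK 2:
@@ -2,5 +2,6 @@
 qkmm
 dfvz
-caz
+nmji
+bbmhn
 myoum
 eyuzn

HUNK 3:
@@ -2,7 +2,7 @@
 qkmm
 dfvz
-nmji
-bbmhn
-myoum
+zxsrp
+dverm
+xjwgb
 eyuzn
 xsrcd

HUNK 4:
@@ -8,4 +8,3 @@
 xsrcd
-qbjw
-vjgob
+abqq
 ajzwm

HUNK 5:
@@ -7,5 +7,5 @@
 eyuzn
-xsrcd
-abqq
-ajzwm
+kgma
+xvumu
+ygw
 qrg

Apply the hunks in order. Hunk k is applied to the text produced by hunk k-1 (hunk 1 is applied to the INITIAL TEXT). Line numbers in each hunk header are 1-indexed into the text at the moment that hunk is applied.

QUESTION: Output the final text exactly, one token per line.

Answer: hnj
qkmm
dfvz
zxsrp
dverm
xjwgb
eyuzn
kgma
xvumu
ygw
qrg
bmmnr

Derivation:
Hunk 1: at line 2 remove [wxug] add [caz,myoum,eyuzn] -> 12 lines: hnj qkmm dfvz caz myoum eyuzn xsrcd qbjw vjgob ajzwm qrg bmmnr
Hunk 2: at line 2 remove [caz] add [nmji,bbmhn] -> 13 lines: hnj qkmm dfvz nmji bbmhn myoum eyuzn xsrcd qbjw vjgob ajzwm qrg bmmnr
Hunk 3: at line 2 remove [nmji,bbmhn,myoum] add [zxsrp,dverm,xjwgb] -> 13 lines: hnj qkmm dfvz zxsrp dverm xjwgb eyuzn xsrcd qbjw vjgob ajzwm qrg bmmnr
Hunk 4: at line 8 remove [qbjw,vjgob] add [abqq] -> 12 lines: hnj qkmm dfvz zxsrp dverm xjwgb eyuzn xsrcd abqq ajzwm qrg bmmnr
Hunk 5: at line 7 remove [xsrcd,abqq,ajzwm] add [kgma,xvumu,ygw] -> 12 lines: hnj qkmm dfvz zxsrp dverm xjwgb eyuzn kgma xvumu ygw qrg bmmnr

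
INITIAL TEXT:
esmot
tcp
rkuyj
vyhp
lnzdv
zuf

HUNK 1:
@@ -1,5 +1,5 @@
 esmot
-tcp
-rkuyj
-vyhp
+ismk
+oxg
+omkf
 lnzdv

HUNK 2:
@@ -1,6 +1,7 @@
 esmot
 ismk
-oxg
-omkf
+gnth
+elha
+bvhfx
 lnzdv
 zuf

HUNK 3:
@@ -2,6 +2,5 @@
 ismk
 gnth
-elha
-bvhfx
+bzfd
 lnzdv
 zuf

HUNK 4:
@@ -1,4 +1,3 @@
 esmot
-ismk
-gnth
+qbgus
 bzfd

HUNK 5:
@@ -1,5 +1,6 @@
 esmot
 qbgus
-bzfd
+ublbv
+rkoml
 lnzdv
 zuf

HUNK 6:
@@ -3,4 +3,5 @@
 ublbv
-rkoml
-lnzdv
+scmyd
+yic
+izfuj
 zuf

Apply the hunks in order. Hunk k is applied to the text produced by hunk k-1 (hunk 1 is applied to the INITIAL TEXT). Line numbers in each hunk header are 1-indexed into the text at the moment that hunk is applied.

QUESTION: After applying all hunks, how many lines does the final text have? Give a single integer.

Hunk 1: at line 1 remove [tcp,rkuyj,vyhp] add [ismk,oxg,omkf] -> 6 lines: esmot ismk oxg omkf lnzdv zuf
Hunk 2: at line 1 remove [oxg,omkf] add [gnth,elha,bvhfx] -> 7 lines: esmot ismk gnth elha bvhfx lnzdv zuf
Hunk 3: at line 2 remove [elha,bvhfx] add [bzfd] -> 6 lines: esmot ismk gnth bzfd lnzdv zuf
Hunk 4: at line 1 remove [ismk,gnth] add [qbgus] -> 5 lines: esmot qbgus bzfd lnzdv zuf
Hunk 5: at line 1 remove [bzfd] add [ublbv,rkoml] -> 6 lines: esmot qbgus ublbv rkoml lnzdv zuf
Hunk 6: at line 3 remove [rkoml,lnzdv] add [scmyd,yic,izfuj] -> 7 lines: esmot qbgus ublbv scmyd yic izfuj zuf
Final line count: 7

Answer: 7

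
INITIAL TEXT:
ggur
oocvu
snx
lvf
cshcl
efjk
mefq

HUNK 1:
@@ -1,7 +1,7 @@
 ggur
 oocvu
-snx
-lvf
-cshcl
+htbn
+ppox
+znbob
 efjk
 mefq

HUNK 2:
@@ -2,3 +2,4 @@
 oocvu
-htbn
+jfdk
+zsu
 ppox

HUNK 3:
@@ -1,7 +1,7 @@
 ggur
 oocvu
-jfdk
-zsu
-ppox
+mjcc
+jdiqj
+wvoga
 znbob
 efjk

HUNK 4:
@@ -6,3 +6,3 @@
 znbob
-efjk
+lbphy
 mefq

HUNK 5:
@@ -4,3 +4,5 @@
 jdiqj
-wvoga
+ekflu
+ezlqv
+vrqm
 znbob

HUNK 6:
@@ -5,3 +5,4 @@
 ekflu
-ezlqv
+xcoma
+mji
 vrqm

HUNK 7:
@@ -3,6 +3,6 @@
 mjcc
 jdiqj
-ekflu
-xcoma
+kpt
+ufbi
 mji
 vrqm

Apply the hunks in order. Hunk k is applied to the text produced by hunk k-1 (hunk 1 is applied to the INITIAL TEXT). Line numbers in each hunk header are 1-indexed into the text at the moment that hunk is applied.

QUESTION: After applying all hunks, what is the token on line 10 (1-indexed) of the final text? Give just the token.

Hunk 1: at line 1 remove [snx,lvf,cshcl] add [htbn,ppox,znbob] -> 7 lines: ggur oocvu htbn ppox znbob efjk mefq
Hunk 2: at line 2 remove [htbn] add [jfdk,zsu] -> 8 lines: ggur oocvu jfdk zsu ppox znbob efjk mefq
Hunk 3: at line 1 remove [jfdk,zsu,ppox] add [mjcc,jdiqj,wvoga] -> 8 lines: ggur oocvu mjcc jdiqj wvoga znbob efjk mefq
Hunk 4: at line 6 remove [efjk] add [lbphy] -> 8 lines: ggur oocvu mjcc jdiqj wvoga znbob lbphy mefq
Hunk 5: at line 4 remove [wvoga] add [ekflu,ezlqv,vrqm] -> 10 lines: ggur oocvu mjcc jdiqj ekflu ezlqv vrqm znbob lbphy mefq
Hunk 6: at line 5 remove [ezlqv] add [xcoma,mji] -> 11 lines: ggur oocvu mjcc jdiqj ekflu xcoma mji vrqm znbob lbphy mefq
Hunk 7: at line 3 remove [ekflu,xcoma] add [kpt,ufbi] -> 11 lines: ggur oocvu mjcc jdiqj kpt ufbi mji vrqm znbob lbphy mefq
Final line 10: lbphy

Answer: lbphy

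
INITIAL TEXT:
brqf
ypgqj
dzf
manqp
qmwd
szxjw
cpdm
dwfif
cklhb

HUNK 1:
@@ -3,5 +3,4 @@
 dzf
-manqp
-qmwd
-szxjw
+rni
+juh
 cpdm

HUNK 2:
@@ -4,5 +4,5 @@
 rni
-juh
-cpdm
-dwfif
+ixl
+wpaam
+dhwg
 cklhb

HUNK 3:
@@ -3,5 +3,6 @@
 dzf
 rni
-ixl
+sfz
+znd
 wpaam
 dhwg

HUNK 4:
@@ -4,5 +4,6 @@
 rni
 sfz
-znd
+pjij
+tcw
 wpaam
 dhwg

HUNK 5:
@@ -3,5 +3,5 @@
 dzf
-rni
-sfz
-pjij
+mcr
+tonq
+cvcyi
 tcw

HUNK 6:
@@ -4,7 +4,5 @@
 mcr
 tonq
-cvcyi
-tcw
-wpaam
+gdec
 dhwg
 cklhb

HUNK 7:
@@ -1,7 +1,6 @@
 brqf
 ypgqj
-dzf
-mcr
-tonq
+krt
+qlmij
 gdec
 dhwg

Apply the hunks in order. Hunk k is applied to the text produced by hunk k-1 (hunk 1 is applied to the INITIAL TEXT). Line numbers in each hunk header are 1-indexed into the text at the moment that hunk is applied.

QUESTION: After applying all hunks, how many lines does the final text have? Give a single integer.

Answer: 7

Derivation:
Hunk 1: at line 3 remove [manqp,qmwd,szxjw] add [rni,juh] -> 8 lines: brqf ypgqj dzf rni juh cpdm dwfif cklhb
Hunk 2: at line 4 remove [juh,cpdm,dwfif] add [ixl,wpaam,dhwg] -> 8 lines: brqf ypgqj dzf rni ixl wpaam dhwg cklhb
Hunk 3: at line 3 remove [ixl] add [sfz,znd] -> 9 lines: brqf ypgqj dzf rni sfz znd wpaam dhwg cklhb
Hunk 4: at line 4 remove [znd] add [pjij,tcw] -> 10 lines: brqf ypgqj dzf rni sfz pjij tcw wpaam dhwg cklhb
Hunk 5: at line 3 remove [rni,sfz,pjij] add [mcr,tonq,cvcyi] -> 10 lines: brqf ypgqj dzf mcr tonq cvcyi tcw wpaam dhwg cklhb
Hunk 6: at line 4 remove [cvcyi,tcw,wpaam] add [gdec] -> 8 lines: brqf ypgqj dzf mcr tonq gdec dhwg cklhb
Hunk 7: at line 1 remove [dzf,mcr,tonq] add [krt,qlmij] -> 7 lines: brqf ypgqj krt qlmij gdec dhwg cklhb
Final line count: 7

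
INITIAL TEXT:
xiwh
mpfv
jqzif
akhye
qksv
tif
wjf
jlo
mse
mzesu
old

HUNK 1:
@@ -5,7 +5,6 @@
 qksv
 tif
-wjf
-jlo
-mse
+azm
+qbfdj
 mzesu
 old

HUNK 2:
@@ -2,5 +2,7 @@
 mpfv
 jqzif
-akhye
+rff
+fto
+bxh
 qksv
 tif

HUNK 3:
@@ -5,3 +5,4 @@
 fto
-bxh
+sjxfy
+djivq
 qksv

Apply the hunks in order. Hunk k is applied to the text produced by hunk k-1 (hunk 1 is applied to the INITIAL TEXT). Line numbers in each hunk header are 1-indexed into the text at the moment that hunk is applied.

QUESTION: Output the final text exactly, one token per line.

Hunk 1: at line 5 remove [wjf,jlo,mse] add [azm,qbfdj] -> 10 lines: xiwh mpfv jqzif akhye qksv tif azm qbfdj mzesu old
Hunk 2: at line 2 remove [akhye] add [rff,fto,bxh] -> 12 lines: xiwh mpfv jqzif rff fto bxh qksv tif azm qbfdj mzesu old
Hunk 3: at line 5 remove [bxh] add [sjxfy,djivq] -> 13 lines: xiwh mpfv jqzif rff fto sjxfy djivq qksv tif azm qbfdj mzesu old

Answer: xiwh
mpfv
jqzif
rff
fto
sjxfy
djivq
qksv
tif
azm
qbfdj
mzesu
old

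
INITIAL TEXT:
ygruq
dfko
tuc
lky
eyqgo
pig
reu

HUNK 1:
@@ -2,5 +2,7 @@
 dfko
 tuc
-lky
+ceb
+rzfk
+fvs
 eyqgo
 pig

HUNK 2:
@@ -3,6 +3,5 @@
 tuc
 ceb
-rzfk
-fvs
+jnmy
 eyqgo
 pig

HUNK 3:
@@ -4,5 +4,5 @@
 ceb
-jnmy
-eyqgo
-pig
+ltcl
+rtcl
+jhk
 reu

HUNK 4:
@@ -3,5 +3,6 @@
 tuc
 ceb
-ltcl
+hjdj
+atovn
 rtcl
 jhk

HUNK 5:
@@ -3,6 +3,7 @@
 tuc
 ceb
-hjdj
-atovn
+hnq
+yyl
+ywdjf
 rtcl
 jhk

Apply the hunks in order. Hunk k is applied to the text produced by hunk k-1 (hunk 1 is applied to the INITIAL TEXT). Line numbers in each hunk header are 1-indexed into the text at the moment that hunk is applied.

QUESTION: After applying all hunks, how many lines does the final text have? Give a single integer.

Answer: 10

Derivation:
Hunk 1: at line 2 remove [lky] add [ceb,rzfk,fvs] -> 9 lines: ygruq dfko tuc ceb rzfk fvs eyqgo pig reu
Hunk 2: at line 3 remove [rzfk,fvs] add [jnmy] -> 8 lines: ygruq dfko tuc ceb jnmy eyqgo pig reu
Hunk 3: at line 4 remove [jnmy,eyqgo,pig] add [ltcl,rtcl,jhk] -> 8 lines: ygruq dfko tuc ceb ltcl rtcl jhk reu
Hunk 4: at line 3 remove [ltcl] add [hjdj,atovn] -> 9 lines: ygruq dfko tuc ceb hjdj atovn rtcl jhk reu
Hunk 5: at line 3 remove [hjdj,atovn] add [hnq,yyl,ywdjf] -> 10 lines: ygruq dfko tuc ceb hnq yyl ywdjf rtcl jhk reu
Final line count: 10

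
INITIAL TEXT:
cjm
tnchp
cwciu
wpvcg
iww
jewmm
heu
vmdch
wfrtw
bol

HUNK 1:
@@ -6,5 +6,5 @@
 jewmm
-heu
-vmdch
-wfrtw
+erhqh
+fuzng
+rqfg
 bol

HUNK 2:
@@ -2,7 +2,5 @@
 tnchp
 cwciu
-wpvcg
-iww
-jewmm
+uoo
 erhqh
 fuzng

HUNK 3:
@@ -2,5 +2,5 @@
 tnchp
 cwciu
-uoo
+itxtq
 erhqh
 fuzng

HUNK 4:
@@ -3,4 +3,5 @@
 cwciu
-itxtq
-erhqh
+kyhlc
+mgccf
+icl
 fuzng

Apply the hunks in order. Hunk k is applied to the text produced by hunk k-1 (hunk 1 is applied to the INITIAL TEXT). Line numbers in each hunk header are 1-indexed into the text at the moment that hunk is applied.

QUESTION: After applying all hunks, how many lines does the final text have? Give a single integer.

Answer: 9

Derivation:
Hunk 1: at line 6 remove [heu,vmdch,wfrtw] add [erhqh,fuzng,rqfg] -> 10 lines: cjm tnchp cwciu wpvcg iww jewmm erhqh fuzng rqfg bol
Hunk 2: at line 2 remove [wpvcg,iww,jewmm] add [uoo] -> 8 lines: cjm tnchp cwciu uoo erhqh fuzng rqfg bol
Hunk 3: at line 2 remove [uoo] add [itxtq] -> 8 lines: cjm tnchp cwciu itxtq erhqh fuzng rqfg bol
Hunk 4: at line 3 remove [itxtq,erhqh] add [kyhlc,mgccf,icl] -> 9 lines: cjm tnchp cwciu kyhlc mgccf icl fuzng rqfg bol
Final line count: 9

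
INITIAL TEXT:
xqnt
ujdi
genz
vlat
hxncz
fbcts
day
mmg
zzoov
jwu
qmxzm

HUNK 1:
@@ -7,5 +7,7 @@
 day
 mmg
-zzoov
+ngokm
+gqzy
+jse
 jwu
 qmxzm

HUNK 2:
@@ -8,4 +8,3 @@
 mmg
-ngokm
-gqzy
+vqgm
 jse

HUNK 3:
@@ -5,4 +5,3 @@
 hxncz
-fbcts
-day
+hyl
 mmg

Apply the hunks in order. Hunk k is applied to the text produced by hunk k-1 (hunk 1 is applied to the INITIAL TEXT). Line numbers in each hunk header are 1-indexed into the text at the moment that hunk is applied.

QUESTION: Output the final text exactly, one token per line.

Hunk 1: at line 7 remove [zzoov] add [ngokm,gqzy,jse] -> 13 lines: xqnt ujdi genz vlat hxncz fbcts day mmg ngokm gqzy jse jwu qmxzm
Hunk 2: at line 8 remove [ngokm,gqzy] add [vqgm] -> 12 lines: xqnt ujdi genz vlat hxncz fbcts day mmg vqgm jse jwu qmxzm
Hunk 3: at line 5 remove [fbcts,day] add [hyl] -> 11 lines: xqnt ujdi genz vlat hxncz hyl mmg vqgm jse jwu qmxzm

Answer: xqnt
ujdi
genz
vlat
hxncz
hyl
mmg
vqgm
jse
jwu
qmxzm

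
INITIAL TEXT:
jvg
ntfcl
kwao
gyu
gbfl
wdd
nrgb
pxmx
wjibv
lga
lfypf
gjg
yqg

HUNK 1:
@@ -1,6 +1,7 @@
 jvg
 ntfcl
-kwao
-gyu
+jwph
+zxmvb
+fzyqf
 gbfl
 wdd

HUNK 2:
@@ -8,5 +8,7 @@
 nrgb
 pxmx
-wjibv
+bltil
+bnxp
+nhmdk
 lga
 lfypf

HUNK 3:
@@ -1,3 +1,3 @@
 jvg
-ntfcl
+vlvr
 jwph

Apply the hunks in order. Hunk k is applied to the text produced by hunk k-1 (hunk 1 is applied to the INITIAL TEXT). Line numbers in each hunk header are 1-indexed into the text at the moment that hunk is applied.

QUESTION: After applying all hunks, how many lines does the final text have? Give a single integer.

Hunk 1: at line 1 remove [kwao,gyu] add [jwph,zxmvb,fzyqf] -> 14 lines: jvg ntfcl jwph zxmvb fzyqf gbfl wdd nrgb pxmx wjibv lga lfypf gjg yqg
Hunk 2: at line 8 remove [wjibv] add [bltil,bnxp,nhmdk] -> 16 lines: jvg ntfcl jwph zxmvb fzyqf gbfl wdd nrgb pxmx bltil bnxp nhmdk lga lfypf gjg yqg
Hunk 3: at line 1 remove [ntfcl] add [vlvr] -> 16 lines: jvg vlvr jwph zxmvb fzyqf gbfl wdd nrgb pxmx bltil bnxp nhmdk lga lfypf gjg yqg
Final line count: 16

Answer: 16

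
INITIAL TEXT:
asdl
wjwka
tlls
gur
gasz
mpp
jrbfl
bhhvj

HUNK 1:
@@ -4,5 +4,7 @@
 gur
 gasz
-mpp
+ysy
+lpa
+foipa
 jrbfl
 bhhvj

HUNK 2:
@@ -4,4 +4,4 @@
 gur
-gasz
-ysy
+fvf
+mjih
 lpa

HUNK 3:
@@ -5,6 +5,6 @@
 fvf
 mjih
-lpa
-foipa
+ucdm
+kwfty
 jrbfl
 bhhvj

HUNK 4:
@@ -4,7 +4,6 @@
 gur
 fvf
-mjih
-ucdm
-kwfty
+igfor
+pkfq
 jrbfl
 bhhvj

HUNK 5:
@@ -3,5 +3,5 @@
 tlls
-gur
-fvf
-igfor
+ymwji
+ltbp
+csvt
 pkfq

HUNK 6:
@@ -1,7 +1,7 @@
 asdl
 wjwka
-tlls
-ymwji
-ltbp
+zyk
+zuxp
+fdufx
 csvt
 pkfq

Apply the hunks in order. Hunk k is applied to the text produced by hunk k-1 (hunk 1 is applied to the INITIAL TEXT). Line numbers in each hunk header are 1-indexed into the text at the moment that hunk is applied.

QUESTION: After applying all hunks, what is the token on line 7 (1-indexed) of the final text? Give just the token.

Answer: pkfq

Derivation:
Hunk 1: at line 4 remove [mpp] add [ysy,lpa,foipa] -> 10 lines: asdl wjwka tlls gur gasz ysy lpa foipa jrbfl bhhvj
Hunk 2: at line 4 remove [gasz,ysy] add [fvf,mjih] -> 10 lines: asdl wjwka tlls gur fvf mjih lpa foipa jrbfl bhhvj
Hunk 3: at line 5 remove [lpa,foipa] add [ucdm,kwfty] -> 10 lines: asdl wjwka tlls gur fvf mjih ucdm kwfty jrbfl bhhvj
Hunk 4: at line 4 remove [mjih,ucdm,kwfty] add [igfor,pkfq] -> 9 lines: asdl wjwka tlls gur fvf igfor pkfq jrbfl bhhvj
Hunk 5: at line 3 remove [gur,fvf,igfor] add [ymwji,ltbp,csvt] -> 9 lines: asdl wjwka tlls ymwji ltbp csvt pkfq jrbfl bhhvj
Hunk 6: at line 1 remove [tlls,ymwji,ltbp] add [zyk,zuxp,fdufx] -> 9 lines: asdl wjwka zyk zuxp fdufx csvt pkfq jrbfl bhhvj
Final line 7: pkfq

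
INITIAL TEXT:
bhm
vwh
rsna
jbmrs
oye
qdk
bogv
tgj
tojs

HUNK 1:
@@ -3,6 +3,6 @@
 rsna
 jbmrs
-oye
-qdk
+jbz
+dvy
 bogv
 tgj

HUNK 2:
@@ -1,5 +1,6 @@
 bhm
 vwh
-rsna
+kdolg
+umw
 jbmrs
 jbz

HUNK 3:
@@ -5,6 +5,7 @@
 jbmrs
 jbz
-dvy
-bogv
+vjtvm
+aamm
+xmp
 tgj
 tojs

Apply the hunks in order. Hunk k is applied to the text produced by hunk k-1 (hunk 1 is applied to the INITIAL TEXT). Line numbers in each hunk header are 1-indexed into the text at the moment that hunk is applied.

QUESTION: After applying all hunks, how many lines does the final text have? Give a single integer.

Answer: 11

Derivation:
Hunk 1: at line 3 remove [oye,qdk] add [jbz,dvy] -> 9 lines: bhm vwh rsna jbmrs jbz dvy bogv tgj tojs
Hunk 2: at line 1 remove [rsna] add [kdolg,umw] -> 10 lines: bhm vwh kdolg umw jbmrs jbz dvy bogv tgj tojs
Hunk 3: at line 5 remove [dvy,bogv] add [vjtvm,aamm,xmp] -> 11 lines: bhm vwh kdolg umw jbmrs jbz vjtvm aamm xmp tgj tojs
Final line count: 11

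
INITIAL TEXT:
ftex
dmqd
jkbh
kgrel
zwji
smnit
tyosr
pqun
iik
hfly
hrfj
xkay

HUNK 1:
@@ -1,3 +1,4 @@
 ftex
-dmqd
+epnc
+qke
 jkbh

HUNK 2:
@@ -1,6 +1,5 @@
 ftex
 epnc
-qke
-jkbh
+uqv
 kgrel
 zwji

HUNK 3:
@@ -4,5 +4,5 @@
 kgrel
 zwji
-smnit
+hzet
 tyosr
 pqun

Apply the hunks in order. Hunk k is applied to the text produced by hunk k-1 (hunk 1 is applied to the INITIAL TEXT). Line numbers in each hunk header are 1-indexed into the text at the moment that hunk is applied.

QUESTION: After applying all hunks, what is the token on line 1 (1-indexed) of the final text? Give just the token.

Hunk 1: at line 1 remove [dmqd] add [epnc,qke] -> 13 lines: ftex epnc qke jkbh kgrel zwji smnit tyosr pqun iik hfly hrfj xkay
Hunk 2: at line 1 remove [qke,jkbh] add [uqv] -> 12 lines: ftex epnc uqv kgrel zwji smnit tyosr pqun iik hfly hrfj xkay
Hunk 3: at line 4 remove [smnit] add [hzet] -> 12 lines: ftex epnc uqv kgrel zwji hzet tyosr pqun iik hfly hrfj xkay
Final line 1: ftex

Answer: ftex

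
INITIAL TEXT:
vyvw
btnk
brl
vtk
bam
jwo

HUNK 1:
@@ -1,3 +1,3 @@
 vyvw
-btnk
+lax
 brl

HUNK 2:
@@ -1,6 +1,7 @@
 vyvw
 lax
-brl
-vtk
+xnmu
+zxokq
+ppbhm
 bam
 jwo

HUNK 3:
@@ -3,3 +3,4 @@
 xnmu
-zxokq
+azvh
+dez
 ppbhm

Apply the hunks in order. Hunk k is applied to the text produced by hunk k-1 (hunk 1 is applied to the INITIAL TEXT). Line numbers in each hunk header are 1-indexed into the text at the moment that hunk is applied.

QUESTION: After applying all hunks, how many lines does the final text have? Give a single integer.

Answer: 8

Derivation:
Hunk 1: at line 1 remove [btnk] add [lax] -> 6 lines: vyvw lax brl vtk bam jwo
Hunk 2: at line 1 remove [brl,vtk] add [xnmu,zxokq,ppbhm] -> 7 lines: vyvw lax xnmu zxokq ppbhm bam jwo
Hunk 3: at line 3 remove [zxokq] add [azvh,dez] -> 8 lines: vyvw lax xnmu azvh dez ppbhm bam jwo
Final line count: 8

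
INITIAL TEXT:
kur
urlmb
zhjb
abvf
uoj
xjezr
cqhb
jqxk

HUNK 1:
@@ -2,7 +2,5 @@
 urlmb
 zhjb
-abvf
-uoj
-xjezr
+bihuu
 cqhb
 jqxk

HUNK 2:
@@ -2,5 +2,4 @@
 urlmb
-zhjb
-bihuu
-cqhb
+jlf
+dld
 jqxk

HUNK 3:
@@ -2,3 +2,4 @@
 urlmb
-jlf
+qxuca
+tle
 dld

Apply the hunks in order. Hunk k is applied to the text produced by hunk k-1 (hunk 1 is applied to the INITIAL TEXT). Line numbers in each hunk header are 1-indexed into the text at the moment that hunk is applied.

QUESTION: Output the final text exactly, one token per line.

Hunk 1: at line 2 remove [abvf,uoj,xjezr] add [bihuu] -> 6 lines: kur urlmb zhjb bihuu cqhb jqxk
Hunk 2: at line 2 remove [zhjb,bihuu,cqhb] add [jlf,dld] -> 5 lines: kur urlmb jlf dld jqxk
Hunk 3: at line 2 remove [jlf] add [qxuca,tle] -> 6 lines: kur urlmb qxuca tle dld jqxk

Answer: kur
urlmb
qxuca
tle
dld
jqxk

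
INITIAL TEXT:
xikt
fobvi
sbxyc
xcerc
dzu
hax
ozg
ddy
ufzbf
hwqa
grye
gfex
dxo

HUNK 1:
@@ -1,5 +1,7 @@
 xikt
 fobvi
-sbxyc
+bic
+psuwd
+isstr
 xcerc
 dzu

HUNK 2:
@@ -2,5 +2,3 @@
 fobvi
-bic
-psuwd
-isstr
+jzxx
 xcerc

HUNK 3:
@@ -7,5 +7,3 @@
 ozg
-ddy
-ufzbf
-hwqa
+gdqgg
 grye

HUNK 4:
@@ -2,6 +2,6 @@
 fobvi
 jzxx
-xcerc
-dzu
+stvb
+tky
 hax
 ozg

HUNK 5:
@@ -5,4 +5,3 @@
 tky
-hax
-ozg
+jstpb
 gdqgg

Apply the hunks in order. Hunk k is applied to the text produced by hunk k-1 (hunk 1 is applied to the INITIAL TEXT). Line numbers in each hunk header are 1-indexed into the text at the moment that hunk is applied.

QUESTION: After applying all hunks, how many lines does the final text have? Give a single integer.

Hunk 1: at line 1 remove [sbxyc] add [bic,psuwd,isstr] -> 15 lines: xikt fobvi bic psuwd isstr xcerc dzu hax ozg ddy ufzbf hwqa grye gfex dxo
Hunk 2: at line 2 remove [bic,psuwd,isstr] add [jzxx] -> 13 lines: xikt fobvi jzxx xcerc dzu hax ozg ddy ufzbf hwqa grye gfex dxo
Hunk 3: at line 7 remove [ddy,ufzbf,hwqa] add [gdqgg] -> 11 lines: xikt fobvi jzxx xcerc dzu hax ozg gdqgg grye gfex dxo
Hunk 4: at line 2 remove [xcerc,dzu] add [stvb,tky] -> 11 lines: xikt fobvi jzxx stvb tky hax ozg gdqgg grye gfex dxo
Hunk 5: at line 5 remove [hax,ozg] add [jstpb] -> 10 lines: xikt fobvi jzxx stvb tky jstpb gdqgg grye gfex dxo
Final line count: 10

Answer: 10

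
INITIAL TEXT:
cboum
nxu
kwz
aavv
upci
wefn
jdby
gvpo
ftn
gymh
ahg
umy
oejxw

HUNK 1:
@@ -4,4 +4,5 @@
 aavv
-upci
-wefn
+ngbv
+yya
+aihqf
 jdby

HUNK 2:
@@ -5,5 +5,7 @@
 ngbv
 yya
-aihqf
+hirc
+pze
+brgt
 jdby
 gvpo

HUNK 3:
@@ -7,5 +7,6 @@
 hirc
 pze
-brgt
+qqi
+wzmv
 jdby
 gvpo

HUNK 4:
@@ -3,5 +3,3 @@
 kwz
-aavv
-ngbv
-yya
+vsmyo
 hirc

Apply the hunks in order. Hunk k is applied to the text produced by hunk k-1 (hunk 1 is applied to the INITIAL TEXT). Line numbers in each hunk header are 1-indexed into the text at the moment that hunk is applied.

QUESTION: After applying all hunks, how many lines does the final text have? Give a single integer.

Hunk 1: at line 4 remove [upci,wefn] add [ngbv,yya,aihqf] -> 14 lines: cboum nxu kwz aavv ngbv yya aihqf jdby gvpo ftn gymh ahg umy oejxw
Hunk 2: at line 5 remove [aihqf] add [hirc,pze,brgt] -> 16 lines: cboum nxu kwz aavv ngbv yya hirc pze brgt jdby gvpo ftn gymh ahg umy oejxw
Hunk 3: at line 7 remove [brgt] add [qqi,wzmv] -> 17 lines: cboum nxu kwz aavv ngbv yya hirc pze qqi wzmv jdby gvpo ftn gymh ahg umy oejxw
Hunk 4: at line 3 remove [aavv,ngbv,yya] add [vsmyo] -> 15 lines: cboum nxu kwz vsmyo hirc pze qqi wzmv jdby gvpo ftn gymh ahg umy oejxw
Final line count: 15

Answer: 15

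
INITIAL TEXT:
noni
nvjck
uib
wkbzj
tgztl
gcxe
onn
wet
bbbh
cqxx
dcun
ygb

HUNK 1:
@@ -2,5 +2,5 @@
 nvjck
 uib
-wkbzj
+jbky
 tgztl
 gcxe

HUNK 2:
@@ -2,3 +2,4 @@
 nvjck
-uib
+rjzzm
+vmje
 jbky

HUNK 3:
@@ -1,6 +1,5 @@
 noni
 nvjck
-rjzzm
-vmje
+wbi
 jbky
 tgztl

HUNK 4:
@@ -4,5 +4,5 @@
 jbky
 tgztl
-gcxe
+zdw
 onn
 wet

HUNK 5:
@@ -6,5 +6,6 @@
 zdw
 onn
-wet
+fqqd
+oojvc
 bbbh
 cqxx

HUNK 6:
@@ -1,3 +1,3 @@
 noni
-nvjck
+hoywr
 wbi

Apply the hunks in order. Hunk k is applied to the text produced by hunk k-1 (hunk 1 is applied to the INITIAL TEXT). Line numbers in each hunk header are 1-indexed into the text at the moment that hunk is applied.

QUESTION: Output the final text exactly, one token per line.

Hunk 1: at line 2 remove [wkbzj] add [jbky] -> 12 lines: noni nvjck uib jbky tgztl gcxe onn wet bbbh cqxx dcun ygb
Hunk 2: at line 2 remove [uib] add [rjzzm,vmje] -> 13 lines: noni nvjck rjzzm vmje jbky tgztl gcxe onn wet bbbh cqxx dcun ygb
Hunk 3: at line 1 remove [rjzzm,vmje] add [wbi] -> 12 lines: noni nvjck wbi jbky tgztl gcxe onn wet bbbh cqxx dcun ygb
Hunk 4: at line 4 remove [gcxe] add [zdw] -> 12 lines: noni nvjck wbi jbky tgztl zdw onn wet bbbh cqxx dcun ygb
Hunk 5: at line 6 remove [wet] add [fqqd,oojvc] -> 13 lines: noni nvjck wbi jbky tgztl zdw onn fqqd oojvc bbbh cqxx dcun ygb
Hunk 6: at line 1 remove [nvjck] add [hoywr] -> 13 lines: noni hoywr wbi jbky tgztl zdw onn fqqd oojvc bbbh cqxx dcun ygb

Answer: noni
hoywr
wbi
jbky
tgztl
zdw
onn
fqqd
oojvc
bbbh
cqxx
dcun
ygb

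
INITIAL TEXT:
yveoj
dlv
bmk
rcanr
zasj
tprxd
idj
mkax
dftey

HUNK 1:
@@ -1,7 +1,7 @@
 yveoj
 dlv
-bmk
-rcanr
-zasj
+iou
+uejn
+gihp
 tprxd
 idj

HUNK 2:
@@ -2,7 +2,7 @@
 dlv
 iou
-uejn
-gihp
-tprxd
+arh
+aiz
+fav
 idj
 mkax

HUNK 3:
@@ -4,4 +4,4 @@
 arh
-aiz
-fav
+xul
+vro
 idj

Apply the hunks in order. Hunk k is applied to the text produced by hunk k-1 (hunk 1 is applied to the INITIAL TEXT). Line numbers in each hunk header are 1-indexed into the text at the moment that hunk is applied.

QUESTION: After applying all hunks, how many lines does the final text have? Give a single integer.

Answer: 9

Derivation:
Hunk 1: at line 1 remove [bmk,rcanr,zasj] add [iou,uejn,gihp] -> 9 lines: yveoj dlv iou uejn gihp tprxd idj mkax dftey
Hunk 2: at line 2 remove [uejn,gihp,tprxd] add [arh,aiz,fav] -> 9 lines: yveoj dlv iou arh aiz fav idj mkax dftey
Hunk 3: at line 4 remove [aiz,fav] add [xul,vro] -> 9 lines: yveoj dlv iou arh xul vro idj mkax dftey
Final line count: 9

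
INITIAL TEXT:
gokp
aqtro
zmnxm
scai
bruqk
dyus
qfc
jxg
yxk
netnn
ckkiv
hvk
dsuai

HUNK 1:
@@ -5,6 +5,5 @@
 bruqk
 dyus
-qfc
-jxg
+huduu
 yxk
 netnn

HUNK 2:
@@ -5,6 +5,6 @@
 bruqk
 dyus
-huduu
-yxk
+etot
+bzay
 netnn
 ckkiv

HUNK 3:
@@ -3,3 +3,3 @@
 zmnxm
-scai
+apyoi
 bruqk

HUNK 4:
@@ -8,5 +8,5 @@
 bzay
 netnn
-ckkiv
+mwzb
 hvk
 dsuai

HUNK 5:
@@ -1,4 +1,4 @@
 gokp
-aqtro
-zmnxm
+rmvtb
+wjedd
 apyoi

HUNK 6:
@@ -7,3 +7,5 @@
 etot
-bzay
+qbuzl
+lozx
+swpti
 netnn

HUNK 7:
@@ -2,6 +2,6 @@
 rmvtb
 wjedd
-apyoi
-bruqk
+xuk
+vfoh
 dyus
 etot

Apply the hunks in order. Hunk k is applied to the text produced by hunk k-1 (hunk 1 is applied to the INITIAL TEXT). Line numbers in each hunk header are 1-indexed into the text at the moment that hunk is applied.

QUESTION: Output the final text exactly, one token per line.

Hunk 1: at line 5 remove [qfc,jxg] add [huduu] -> 12 lines: gokp aqtro zmnxm scai bruqk dyus huduu yxk netnn ckkiv hvk dsuai
Hunk 2: at line 5 remove [huduu,yxk] add [etot,bzay] -> 12 lines: gokp aqtro zmnxm scai bruqk dyus etot bzay netnn ckkiv hvk dsuai
Hunk 3: at line 3 remove [scai] add [apyoi] -> 12 lines: gokp aqtro zmnxm apyoi bruqk dyus etot bzay netnn ckkiv hvk dsuai
Hunk 4: at line 8 remove [ckkiv] add [mwzb] -> 12 lines: gokp aqtro zmnxm apyoi bruqk dyus etot bzay netnn mwzb hvk dsuai
Hunk 5: at line 1 remove [aqtro,zmnxm] add [rmvtb,wjedd] -> 12 lines: gokp rmvtb wjedd apyoi bruqk dyus etot bzay netnn mwzb hvk dsuai
Hunk 6: at line 7 remove [bzay] add [qbuzl,lozx,swpti] -> 14 lines: gokp rmvtb wjedd apyoi bruqk dyus etot qbuzl lozx swpti netnn mwzb hvk dsuai
Hunk 7: at line 2 remove [apyoi,bruqk] add [xuk,vfoh] -> 14 lines: gokp rmvtb wjedd xuk vfoh dyus etot qbuzl lozx swpti netnn mwzb hvk dsuai

Answer: gokp
rmvtb
wjedd
xuk
vfoh
dyus
etot
qbuzl
lozx
swpti
netnn
mwzb
hvk
dsuai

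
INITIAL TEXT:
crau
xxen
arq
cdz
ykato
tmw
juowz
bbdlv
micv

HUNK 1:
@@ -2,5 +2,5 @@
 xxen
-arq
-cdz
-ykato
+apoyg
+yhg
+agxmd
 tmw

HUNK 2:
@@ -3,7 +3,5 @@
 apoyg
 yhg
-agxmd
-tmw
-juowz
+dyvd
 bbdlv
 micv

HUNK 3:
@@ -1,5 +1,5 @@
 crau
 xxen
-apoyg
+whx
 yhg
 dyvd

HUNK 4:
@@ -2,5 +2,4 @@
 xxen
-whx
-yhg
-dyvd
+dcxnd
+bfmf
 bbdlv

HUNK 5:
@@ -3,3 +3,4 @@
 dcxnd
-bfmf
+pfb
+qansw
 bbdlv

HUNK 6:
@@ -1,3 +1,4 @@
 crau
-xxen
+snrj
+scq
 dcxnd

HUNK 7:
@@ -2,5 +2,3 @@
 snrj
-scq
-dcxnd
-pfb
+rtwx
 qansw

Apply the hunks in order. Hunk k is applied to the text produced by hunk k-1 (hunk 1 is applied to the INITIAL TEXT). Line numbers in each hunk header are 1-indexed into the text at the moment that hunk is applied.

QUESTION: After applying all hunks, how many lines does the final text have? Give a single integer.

Hunk 1: at line 2 remove [arq,cdz,ykato] add [apoyg,yhg,agxmd] -> 9 lines: crau xxen apoyg yhg agxmd tmw juowz bbdlv micv
Hunk 2: at line 3 remove [agxmd,tmw,juowz] add [dyvd] -> 7 lines: crau xxen apoyg yhg dyvd bbdlv micv
Hunk 3: at line 1 remove [apoyg] add [whx] -> 7 lines: crau xxen whx yhg dyvd bbdlv micv
Hunk 4: at line 2 remove [whx,yhg,dyvd] add [dcxnd,bfmf] -> 6 lines: crau xxen dcxnd bfmf bbdlv micv
Hunk 5: at line 3 remove [bfmf] add [pfb,qansw] -> 7 lines: crau xxen dcxnd pfb qansw bbdlv micv
Hunk 6: at line 1 remove [xxen] add [snrj,scq] -> 8 lines: crau snrj scq dcxnd pfb qansw bbdlv micv
Hunk 7: at line 2 remove [scq,dcxnd,pfb] add [rtwx] -> 6 lines: crau snrj rtwx qansw bbdlv micv
Final line count: 6

Answer: 6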